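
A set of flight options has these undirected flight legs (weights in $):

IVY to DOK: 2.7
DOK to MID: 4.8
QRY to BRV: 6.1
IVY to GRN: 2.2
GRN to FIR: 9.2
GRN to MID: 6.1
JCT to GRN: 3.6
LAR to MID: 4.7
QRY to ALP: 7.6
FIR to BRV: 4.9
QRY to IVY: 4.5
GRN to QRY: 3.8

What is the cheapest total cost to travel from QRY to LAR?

$14.6

Settle nodes by increasing distance from QRY:
QRY: 0
GRN: 3.8  (via QRY)
IVY: 4.5  (via QRY)
BRV: 6.1  (via QRY)
DOK: 7.2  (via IVY)
JCT: 7.4  (via GRN)
ALP: 7.6  (via QRY)
MID: 9.9  (via GRN)
FIR: 11  (via BRV)
LAR: 14.6  (via MID)
Shortest route: QRY → GRN → MID → LAR = $14.6.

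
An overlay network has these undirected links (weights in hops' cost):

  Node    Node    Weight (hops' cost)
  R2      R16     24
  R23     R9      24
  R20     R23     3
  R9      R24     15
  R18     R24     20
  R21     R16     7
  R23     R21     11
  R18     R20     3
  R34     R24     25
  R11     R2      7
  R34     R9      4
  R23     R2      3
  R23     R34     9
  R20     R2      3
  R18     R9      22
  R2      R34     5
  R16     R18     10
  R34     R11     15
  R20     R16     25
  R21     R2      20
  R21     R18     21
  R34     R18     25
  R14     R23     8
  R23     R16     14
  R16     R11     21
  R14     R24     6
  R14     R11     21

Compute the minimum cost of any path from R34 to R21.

19 hops' cost

Settle nodes by increasing distance from R34:
R34: 0
R9: 4  (via R34)
R2: 5  (via R34)
R23: 8  (via R2)
R20: 8  (via R2)
R18: 11  (via R20)
R11: 12  (via R2)
R14: 16  (via R23)
R21: 19  (via R23)
Shortest route: R34 → R2 → R23 → R21 = 19 hops' cost.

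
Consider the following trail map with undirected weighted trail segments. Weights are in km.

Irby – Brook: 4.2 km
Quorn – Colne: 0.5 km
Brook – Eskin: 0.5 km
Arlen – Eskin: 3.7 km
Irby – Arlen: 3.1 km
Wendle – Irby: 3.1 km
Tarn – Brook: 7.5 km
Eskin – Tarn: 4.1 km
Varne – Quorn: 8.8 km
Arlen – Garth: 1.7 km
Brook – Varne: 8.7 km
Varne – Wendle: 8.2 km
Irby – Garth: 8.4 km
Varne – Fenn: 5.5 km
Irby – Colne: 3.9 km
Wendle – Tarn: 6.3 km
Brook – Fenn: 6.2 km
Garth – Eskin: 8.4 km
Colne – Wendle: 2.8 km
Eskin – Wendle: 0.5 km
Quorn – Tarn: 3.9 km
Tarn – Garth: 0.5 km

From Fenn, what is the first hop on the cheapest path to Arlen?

Candidate routes:
Fenn–Brook–Eskin–Arlen: 6.2+0.5+3.7 = 10.4
Fenn–Brook–Eskin–Wendle–Irby–Arlen: 6.2+0.5+0.5+3.1+3.1 = 13.4
Fenn–Brook–Eskin–Tarn–Garth–Arlen: 6.2+0.5+4.1+0.5+1.7 = 13
Fenn–Brook–Irby–Arlen: 6.2+4.2+3.1 = 13.5
Cheapest is Fenn–Brook–Eskin–Arlen at 10.4 km.
So from Fenn the first move is to Brook.

Brook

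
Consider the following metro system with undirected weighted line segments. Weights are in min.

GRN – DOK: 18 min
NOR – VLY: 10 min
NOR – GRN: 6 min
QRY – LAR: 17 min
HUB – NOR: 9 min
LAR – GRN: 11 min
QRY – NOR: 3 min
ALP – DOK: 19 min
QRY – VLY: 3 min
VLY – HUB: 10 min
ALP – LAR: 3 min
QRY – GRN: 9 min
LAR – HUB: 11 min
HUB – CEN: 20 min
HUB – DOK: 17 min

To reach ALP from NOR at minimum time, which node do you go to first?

Enumerating some paths:
NOR - QRY - LAR - ALP: 3+17+3 = 23
NOR - GRN - LAR - ALP: 6+11+3 = 20
The minimum is 20 min via NOR - GRN - LAR - ALP.
So from NOR the first move is to GRN.

GRN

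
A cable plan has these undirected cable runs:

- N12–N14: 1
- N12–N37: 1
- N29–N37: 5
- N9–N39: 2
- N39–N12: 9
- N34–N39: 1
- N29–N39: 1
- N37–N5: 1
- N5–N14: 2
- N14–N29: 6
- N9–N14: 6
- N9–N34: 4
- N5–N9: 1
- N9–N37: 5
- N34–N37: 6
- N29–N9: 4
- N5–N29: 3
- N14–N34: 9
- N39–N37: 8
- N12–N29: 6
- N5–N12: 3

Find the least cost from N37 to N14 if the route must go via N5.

3

Shortest N37→N5: N37–N5 = 1
Shortest N5→N14: N5–N14 = 2
Total via N5: 1 + 2 = 3.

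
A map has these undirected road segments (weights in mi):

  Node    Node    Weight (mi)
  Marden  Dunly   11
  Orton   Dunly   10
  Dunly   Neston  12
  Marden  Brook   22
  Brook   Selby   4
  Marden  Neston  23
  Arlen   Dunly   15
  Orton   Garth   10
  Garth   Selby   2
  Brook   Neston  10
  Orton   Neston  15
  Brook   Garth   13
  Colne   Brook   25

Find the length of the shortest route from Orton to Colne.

Compare a few routes:
Orton - Garth - Brook - Colne: 10+13+25 = 48
Orton - Neston - Brook - Colne: 15+10+25 = 50
Orton - Garth - Selby - Brook - Colne: 10+2+4+25 = 41
Orton - Dunly - Neston - Brook - Colne: 10+12+10+25 = 57
The minimum is 41 mi via Orton - Garth - Selby - Brook - Colne.

41 mi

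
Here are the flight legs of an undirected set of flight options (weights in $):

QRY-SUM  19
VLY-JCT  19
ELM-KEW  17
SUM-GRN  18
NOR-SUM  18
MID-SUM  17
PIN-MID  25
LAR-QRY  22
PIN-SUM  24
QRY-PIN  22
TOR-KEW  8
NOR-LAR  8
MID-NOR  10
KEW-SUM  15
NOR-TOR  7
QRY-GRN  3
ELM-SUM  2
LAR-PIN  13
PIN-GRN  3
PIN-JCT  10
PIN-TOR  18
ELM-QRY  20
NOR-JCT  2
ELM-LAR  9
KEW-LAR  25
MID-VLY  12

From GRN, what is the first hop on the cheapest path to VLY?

Candidate routes:
GRN–PIN–MID–VLY: 3+25+12 = 40
GRN–PIN–JCT–VLY: 3+10+19 = 32
GRN–PIN–LAR–NOR–JCT–VLY: 3+13+8+2+19 = 45
GRN–PIN–JCT–NOR–MID–VLY: 3+10+2+10+12 = 37
Cheapest is GRN–PIN–JCT–VLY at $32.
So from GRN the first move is to PIN.

PIN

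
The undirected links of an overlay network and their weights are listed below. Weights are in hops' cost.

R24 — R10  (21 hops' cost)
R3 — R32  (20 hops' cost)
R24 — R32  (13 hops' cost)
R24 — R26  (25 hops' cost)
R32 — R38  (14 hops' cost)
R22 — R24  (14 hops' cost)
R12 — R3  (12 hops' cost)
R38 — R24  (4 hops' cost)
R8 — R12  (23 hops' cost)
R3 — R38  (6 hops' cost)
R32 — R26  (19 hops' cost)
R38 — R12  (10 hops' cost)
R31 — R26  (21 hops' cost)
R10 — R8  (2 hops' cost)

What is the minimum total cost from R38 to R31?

Compare a few routes:
R38 - R32 - R26 - R31: 14+19+21 = 54
R38 - R24 - R26 - R31: 4+25+21 = 50
R38 - R24 - R32 - R26 - R31: 4+13+19+21 = 57
The minimum is 50 hops' cost via R38 - R24 - R26 - R31.

50 hops' cost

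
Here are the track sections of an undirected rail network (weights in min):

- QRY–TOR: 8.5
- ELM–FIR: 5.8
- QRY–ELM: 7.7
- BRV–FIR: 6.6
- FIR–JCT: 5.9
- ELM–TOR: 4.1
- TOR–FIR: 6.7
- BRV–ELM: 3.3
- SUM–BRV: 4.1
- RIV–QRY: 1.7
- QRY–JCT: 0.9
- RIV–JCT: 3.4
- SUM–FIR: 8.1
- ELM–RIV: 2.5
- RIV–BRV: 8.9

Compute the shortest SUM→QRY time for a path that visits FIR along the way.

Best SUM to FIR: SUM–FIR costing 8.1
Best FIR to QRY: FIR–JCT–QRY costing 6.8
Total via FIR: 8.1 + 6.8 = 14.9 min.

14.9 min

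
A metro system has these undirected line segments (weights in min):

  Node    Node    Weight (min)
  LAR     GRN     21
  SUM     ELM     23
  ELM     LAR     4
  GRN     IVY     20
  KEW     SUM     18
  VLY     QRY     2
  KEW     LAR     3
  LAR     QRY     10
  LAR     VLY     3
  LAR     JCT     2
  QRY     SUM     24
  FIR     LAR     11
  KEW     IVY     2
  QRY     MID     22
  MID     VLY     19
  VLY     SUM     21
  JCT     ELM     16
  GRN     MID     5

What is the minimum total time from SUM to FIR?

32 min

Compare a few routes:
SUM → VLY → LAR → FIR: 21+3+11 = 35
SUM → ELM → LAR → FIR: 23+4+11 = 38
SUM → QRY → VLY → LAR → FIR: 24+2+3+11 = 40
SUM → KEW → LAR → FIR: 18+3+11 = 32
Cheapest is SUM → KEW → LAR → FIR at 32 min.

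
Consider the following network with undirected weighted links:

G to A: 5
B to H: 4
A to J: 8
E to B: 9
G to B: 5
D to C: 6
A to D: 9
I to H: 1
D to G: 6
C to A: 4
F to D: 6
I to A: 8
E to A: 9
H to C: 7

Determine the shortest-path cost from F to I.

20

Candidate routes:
F–D–A–I: 6+9+8 = 23
F–D–G–B–H–I: 6+6+5+4+1 = 22
F–D–C–H–I: 6+6+7+1 = 20
Cheapest is F–D–C–H–I at 20.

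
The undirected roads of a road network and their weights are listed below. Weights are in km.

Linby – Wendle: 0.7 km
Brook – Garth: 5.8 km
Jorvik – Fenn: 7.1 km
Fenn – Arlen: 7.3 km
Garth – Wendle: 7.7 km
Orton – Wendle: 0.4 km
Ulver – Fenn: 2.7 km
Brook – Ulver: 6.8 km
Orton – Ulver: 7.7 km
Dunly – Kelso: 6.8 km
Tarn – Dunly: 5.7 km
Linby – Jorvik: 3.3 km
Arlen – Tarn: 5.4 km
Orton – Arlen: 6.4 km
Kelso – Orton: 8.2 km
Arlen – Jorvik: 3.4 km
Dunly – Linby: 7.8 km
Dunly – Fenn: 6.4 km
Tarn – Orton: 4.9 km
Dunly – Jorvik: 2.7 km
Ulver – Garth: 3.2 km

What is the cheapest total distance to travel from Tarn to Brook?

Candidate routes:
Tarn → Orton → Ulver → Brook: 4.9+7.7+6.8 = 19.4
Tarn → Orton → Ulver → Garth → Brook: 4.9+7.7+3.2+5.8 = 21.6
Tarn → Dunly → Fenn → Ulver → Brook: 5.7+6.4+2.7+6.8 = 21.6
Tarn → Orton → Wendle → Garth → Brook: 4.9+0.4+7.7+5.8 = 18.8
The minimum is 18.8 km via Tarn → Orton → Wendle → Garth → Brook.

18.8 km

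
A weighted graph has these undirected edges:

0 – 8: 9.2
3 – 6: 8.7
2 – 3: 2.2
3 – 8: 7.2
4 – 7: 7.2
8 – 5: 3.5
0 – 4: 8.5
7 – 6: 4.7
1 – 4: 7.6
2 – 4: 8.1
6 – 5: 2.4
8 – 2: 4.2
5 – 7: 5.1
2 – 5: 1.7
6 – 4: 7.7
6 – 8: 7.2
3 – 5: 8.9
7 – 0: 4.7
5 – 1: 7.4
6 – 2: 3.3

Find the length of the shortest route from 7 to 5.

5.1

Compare a few routes:
7–6–5: 4.7+2.4 = 7.1
7–5: 5.1 = 5.1
7–6–2–5: 4.7+3.3+1.7 = 9.7
Cheapest is 7–5 at 5.1.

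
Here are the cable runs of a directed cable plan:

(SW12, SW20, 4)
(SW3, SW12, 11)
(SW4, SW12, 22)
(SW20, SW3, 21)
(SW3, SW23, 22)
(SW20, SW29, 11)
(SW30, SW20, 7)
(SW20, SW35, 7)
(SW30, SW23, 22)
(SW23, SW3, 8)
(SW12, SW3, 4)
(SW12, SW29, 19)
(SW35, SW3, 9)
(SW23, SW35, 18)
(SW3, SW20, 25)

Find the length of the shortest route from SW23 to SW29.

Shortest distances from SW23:
SW23: 0
SW3: 8  (via SW23)
SW35: 18  (via SW23)
SW12: 19  (via SW3)
SW20: 23  (via SW12)
SW29: 34  (via SW20)
Shortest route: SW23–SW3–SW12–SW20–SW29 = 34.

34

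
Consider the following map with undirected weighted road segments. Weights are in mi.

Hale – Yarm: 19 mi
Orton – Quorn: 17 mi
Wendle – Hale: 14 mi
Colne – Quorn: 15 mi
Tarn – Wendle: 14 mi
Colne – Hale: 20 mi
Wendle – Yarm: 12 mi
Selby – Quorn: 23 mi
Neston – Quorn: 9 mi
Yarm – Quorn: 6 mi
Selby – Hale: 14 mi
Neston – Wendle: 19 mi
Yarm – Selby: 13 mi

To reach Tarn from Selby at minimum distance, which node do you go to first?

Yarm

Compare a few routes:
Selby → Hale → Wendle → Tarn: 14+14+14 = 42
Selby → Yarm → Wendle → Tarn: 13+12+14 = 39
Cheapest is Selby → Yarm → Wendle → Tarn at 39 mi.
So from Selby the first move is to Yarm.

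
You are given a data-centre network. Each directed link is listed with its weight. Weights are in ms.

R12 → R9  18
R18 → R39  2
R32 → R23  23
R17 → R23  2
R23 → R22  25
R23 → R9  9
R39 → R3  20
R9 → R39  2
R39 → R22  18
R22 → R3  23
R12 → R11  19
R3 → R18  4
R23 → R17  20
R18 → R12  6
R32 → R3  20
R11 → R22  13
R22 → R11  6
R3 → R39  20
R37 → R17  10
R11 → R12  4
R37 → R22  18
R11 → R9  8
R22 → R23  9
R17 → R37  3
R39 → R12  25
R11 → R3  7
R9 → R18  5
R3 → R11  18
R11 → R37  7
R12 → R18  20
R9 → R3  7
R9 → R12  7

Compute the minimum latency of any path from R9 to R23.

29 ms

Shortest distances from R9:
R9: 0
R39: 2  (via R9)
R18: 5  (via R9)
R3: 7  (via R9)
R12: 7  (via R9)
R22: 20  (via R39)
R11: 25  (via R3)
R23: 29  (via R22)
Shortest route: R9–R39–R22–R23 = 29 ms.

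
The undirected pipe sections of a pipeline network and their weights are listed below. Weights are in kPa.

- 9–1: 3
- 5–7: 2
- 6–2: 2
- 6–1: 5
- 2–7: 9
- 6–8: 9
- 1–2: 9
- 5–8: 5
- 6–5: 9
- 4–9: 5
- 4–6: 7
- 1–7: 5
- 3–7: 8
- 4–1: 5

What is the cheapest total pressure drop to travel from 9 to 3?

Enumerating some paths:
9 - 4 - 1 - 7 - 3: 5+5+5+8 = 23
9 - 1 - 6 - 2 - 7 - 3: 3+5+2+9+8 = 27
9 - 1 - 7 - 3: 3+5+8 = 16
Cheapest is 9 - 1 - 7 - 3 at 16 kPa.

16 kPa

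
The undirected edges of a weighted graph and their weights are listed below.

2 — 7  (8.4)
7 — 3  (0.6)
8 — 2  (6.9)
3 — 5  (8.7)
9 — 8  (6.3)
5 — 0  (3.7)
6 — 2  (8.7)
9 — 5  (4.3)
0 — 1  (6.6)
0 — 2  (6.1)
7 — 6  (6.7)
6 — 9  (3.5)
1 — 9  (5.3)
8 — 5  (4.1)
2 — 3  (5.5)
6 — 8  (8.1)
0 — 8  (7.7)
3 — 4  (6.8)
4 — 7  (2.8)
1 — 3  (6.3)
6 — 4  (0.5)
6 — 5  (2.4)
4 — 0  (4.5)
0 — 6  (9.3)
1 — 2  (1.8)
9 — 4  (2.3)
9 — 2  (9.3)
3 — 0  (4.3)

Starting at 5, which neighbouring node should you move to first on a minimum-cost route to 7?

Compare a few routes:
5 → 0 → 3 → 7: 3.7+4.3+0.6 = 8.6
5 → 6 → 4 → 7: 2.4+0.5+2.8 = 5.7
5 → 6 → 7: 2.4+6.7 = 9.1
The minimum is 5.7 via 5 → 6 → 4 → 7.
So from 5 the first move is to 6.

6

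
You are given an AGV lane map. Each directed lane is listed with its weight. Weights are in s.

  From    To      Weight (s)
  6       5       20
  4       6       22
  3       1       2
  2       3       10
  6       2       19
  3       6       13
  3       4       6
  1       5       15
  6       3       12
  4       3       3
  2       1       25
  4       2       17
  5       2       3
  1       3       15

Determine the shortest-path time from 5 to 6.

Settle nodes by increasing distance from 5:
5: 0
2: 3  (via 5)
3: 13  (via 2)
1: 15  (via 3)
4: 19  (via 3)
6: 26  (via 3)
Shortest route: 5 → 2 → 3 → 6 = 26 s.

26 s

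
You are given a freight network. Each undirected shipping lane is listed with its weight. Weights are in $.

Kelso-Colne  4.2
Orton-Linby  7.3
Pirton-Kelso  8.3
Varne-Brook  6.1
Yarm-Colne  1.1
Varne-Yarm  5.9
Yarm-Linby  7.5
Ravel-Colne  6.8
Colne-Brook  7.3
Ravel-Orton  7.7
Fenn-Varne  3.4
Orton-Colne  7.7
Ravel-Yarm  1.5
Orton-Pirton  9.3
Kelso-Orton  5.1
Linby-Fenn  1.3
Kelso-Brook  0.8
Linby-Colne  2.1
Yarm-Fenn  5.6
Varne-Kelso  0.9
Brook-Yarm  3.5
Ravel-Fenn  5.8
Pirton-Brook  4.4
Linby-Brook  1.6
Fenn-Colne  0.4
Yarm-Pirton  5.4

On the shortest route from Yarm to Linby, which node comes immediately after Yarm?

Compare a few routes:
Yarm - Colne - Fenn - Linby: 1.1+0.4+1.3 = 2.8
Yarm - Fenn - Linby: 5.6+1.3 = 6.9
Yarm - Colne - Linby: 1.1+2.1 = 3.2
Yarm - Brook - Linby: 3.5+1.6 = 5.1
The minimum is $2.8 via Yarm - Colne - Fenn - Linby.
So from Yarm the first move is to Colne.

Colne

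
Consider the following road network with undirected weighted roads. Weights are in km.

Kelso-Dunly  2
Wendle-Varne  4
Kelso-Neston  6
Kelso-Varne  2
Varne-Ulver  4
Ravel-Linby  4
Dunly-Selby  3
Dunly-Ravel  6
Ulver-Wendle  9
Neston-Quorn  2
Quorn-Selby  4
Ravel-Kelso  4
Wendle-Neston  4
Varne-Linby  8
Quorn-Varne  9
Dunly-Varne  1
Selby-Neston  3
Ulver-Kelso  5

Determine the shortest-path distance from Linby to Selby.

Compare a few routes:
Linby → Ravel → Dunly → Selby: 4+6+3 = 13
Linby → Varne → Dunly → Selby: 8+1+3 = 12
Linby → Ravel → Kelso → Dunly → Selby: 4+4+2+3 = 13
Cheapest is Linby → Varne → Dunly → Selby at 12 km.

12 km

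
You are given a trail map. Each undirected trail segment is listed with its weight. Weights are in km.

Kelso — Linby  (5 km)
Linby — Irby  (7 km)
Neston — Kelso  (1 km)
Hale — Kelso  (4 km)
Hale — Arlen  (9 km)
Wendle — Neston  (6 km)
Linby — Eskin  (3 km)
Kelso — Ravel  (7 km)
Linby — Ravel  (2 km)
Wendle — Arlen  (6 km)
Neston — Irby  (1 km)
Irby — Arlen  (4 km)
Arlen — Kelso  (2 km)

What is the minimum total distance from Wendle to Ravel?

14 km

Shortest distances from Wendle:
Wendle: 0
Arlen: 6  (via Wendle)
Neston: 6  (via Wendle)
Irby: 7  (via Neston)
Kelso: 7  (via Neston)
Hale: 11  (via Kelso)
Linby: 12  (via Kelso)
Ravel: 14  (via Kelso)
Shortest route: Wendle–Neston–Kelso–Ravel = 14 km.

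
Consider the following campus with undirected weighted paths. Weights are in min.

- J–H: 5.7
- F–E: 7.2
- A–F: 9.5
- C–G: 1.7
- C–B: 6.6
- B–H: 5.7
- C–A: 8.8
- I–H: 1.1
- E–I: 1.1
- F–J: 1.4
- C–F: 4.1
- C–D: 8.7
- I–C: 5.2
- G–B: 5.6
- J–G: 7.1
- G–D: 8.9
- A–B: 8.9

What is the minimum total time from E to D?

Settle nodes by increasing distance from E:
E: 0
I: 1.1  (via E)
H: 2.2  (via I)
C: 6.3  (via I)
F: 7.2  (via E)
B: 7.9  (via H)
J: 7.9  (via H)
G: 8  (via C)
D: 15  (via C)
Shortest route: E → I → C → D = 15 min.

15 min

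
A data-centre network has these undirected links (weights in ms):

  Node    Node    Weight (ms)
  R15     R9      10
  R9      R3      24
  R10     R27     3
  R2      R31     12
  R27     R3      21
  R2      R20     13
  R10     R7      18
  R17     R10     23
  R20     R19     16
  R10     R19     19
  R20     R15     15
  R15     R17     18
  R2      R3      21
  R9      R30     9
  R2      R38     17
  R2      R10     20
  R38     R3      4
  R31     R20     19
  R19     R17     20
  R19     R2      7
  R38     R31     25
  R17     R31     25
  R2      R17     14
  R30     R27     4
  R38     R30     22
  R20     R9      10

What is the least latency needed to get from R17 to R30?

Shortest distances from R17:
R17: 0
R2: 14  (via R17)
R15: 18  (via R17)
R19: 20  (via R17)
R10: 23  (via R17)
R31: 25  (via R17)
R27: 26  (via R10)
R20: 27  (via R2)
R9: 28  (via R15)
R30: 30  (via R27)
Shortest route: R17–R10–R27–R30 = 30 ms.

30 ms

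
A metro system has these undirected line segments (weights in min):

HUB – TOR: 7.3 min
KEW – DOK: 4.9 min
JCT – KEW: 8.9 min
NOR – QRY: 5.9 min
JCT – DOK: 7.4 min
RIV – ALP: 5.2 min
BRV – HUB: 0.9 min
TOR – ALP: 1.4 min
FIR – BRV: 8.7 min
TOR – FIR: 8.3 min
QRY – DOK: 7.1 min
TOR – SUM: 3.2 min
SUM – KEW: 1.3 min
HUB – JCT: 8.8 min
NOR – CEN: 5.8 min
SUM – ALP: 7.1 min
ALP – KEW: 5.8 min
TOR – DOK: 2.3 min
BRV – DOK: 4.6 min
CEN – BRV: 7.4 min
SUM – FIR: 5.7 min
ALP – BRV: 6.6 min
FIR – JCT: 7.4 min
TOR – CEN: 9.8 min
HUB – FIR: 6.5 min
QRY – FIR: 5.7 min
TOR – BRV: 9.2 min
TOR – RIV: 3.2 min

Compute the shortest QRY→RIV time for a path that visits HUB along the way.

Best QRY to HUB: QRY–FIR–HUB costing 12.2
Shortest HUB→RIV: HUB–TOR–RIV = 10.5
Total via HUB: 12.2 + 10.5 = 22.7 min.

22.7 min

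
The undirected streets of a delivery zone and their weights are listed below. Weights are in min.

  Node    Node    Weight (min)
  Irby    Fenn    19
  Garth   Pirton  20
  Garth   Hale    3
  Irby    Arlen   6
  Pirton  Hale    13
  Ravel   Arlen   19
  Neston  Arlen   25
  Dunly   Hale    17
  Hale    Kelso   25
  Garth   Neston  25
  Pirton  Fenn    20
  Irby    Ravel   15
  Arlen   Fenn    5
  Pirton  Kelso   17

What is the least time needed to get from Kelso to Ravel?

61 min

Candidate routes:
Kelso–Pirton–Fenn–Irby–Ravel: 17+20+19+15 = 71
Kelso–Pirton–Fenn–Arlen–Irby–Ravel: 17+20+5+6+15 = 63
Kelso–Pirton–Fenn–Arlen–Ravel: 17+20+5+19 = 61
Cheapest is Kelso–Pirton–Fenn–Arlen–Ravel at 61 min.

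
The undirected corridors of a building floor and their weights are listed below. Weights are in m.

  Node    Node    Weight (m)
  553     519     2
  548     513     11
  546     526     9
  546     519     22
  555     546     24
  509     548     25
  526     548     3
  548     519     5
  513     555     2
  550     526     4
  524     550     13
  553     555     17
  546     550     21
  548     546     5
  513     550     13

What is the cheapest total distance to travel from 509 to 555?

38 m

Compare a few routes:
509 → 548 → 526 → 550 → 513 → 555: 25+3+4+13+2 = 47
509 → 548 → 513 → 555: 25+11+2 = 38
Cheapest is 509 → 548 → 513 → 555 at 38 m.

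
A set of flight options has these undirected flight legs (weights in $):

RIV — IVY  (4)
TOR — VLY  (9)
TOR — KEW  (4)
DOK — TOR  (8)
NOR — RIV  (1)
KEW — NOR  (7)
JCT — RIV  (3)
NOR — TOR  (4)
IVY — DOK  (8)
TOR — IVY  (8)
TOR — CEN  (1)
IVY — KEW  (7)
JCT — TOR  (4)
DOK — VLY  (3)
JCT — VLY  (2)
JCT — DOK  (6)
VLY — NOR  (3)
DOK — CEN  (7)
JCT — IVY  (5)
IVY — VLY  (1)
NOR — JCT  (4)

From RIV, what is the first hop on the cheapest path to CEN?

NOR

Compare a few routes:
RIV - NOR - TOR - CEN: 1+4+1 = 6
RIV - NOR - JCT - TOR - CEN: 1+4+4+1 = 10
RIV - NOR - VLY - JCT - TOR - CEN: 1+3+2+4+1 = 11
RIV - JCT - TOR - CEN: 3+4+1 = 8
Cheapest is RIV - NOR - TOR - CEN at $6.
So from RIV the first move is to NOR.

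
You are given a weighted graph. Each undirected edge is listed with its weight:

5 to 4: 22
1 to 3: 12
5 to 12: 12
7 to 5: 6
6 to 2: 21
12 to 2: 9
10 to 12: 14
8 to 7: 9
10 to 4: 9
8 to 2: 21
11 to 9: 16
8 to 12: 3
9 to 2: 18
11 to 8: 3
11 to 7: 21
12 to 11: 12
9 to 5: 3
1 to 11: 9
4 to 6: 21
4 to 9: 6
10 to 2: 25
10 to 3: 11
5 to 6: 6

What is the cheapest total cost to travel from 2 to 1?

24

Compare a few routes:
2 → 9 → 11 → 1: 18+16+9 = 43
2 → 12 → 8 → 11 → 1: 9+3+3+9 = 24
2 → 8 → 11 → 1: 21+3+9 = 33
2 → 12 → 11 → 1: 9+12+9 = 30
The minimum is 24 via 2 → 12 → 8 → 11 → 1.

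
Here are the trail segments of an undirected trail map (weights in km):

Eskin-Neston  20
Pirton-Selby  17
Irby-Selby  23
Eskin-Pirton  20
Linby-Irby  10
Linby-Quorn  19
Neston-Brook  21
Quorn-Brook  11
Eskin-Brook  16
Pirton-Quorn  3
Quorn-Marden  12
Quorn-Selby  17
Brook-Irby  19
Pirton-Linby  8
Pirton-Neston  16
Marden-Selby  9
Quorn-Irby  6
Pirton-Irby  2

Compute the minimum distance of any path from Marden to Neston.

31 km

Enumerating some paths:
Marden–Quorn–Pirton–Neston: 12+3+16 = 31
Marden–Quorn–Irby–Pirton–Neston: 12+6+2+16 = 36
Marden–Selby–Pirton–Neston: 9+17+16 = 42
Marden–Quorn–Brook–Neston: 12+11+21 = 44
Cheapest is Marden–Quorn–Pirton–Neston at 31 km.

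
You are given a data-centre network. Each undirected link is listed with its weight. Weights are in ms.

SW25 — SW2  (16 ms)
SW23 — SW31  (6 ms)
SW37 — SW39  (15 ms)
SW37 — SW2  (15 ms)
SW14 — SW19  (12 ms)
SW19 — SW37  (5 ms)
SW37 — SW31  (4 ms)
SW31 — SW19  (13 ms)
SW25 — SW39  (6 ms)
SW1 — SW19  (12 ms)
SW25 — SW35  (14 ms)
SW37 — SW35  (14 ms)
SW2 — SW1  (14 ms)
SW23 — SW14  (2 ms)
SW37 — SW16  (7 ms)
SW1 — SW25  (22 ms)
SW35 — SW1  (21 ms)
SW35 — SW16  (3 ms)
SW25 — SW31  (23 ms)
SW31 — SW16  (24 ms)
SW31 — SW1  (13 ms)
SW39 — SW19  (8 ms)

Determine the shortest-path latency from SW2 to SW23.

Settle nodes by increasing distance from SW2:
SW2: 0
SW1: 14  (via SW2)
SW37: 15  (via SW2)
SW25: 16  (via SW2)
SW31: 19  (via SW37)
SW19: 20  (via SW37)
SW16: 22  (via SW37)
SW39: 22  (via SW25)
SW23: 25  (via SW31)
Shortest route: SW2 → SW37 → SW31 → SW23 = 25 ms.

25 ms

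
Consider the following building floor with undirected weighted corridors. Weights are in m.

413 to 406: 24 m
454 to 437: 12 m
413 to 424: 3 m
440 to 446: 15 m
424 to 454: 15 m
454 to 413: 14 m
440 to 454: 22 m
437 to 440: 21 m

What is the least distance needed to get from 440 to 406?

60 m

Running Dijkstra from 440:
440: 0
446: 15  (via 440)
437: 21  (via 440)
454: 22  (via 440)
413: 36  (via 454)
424: 37  (via 454)
406: 60  (via 413)
Shortest route: 440–454–413–406 = 60 m.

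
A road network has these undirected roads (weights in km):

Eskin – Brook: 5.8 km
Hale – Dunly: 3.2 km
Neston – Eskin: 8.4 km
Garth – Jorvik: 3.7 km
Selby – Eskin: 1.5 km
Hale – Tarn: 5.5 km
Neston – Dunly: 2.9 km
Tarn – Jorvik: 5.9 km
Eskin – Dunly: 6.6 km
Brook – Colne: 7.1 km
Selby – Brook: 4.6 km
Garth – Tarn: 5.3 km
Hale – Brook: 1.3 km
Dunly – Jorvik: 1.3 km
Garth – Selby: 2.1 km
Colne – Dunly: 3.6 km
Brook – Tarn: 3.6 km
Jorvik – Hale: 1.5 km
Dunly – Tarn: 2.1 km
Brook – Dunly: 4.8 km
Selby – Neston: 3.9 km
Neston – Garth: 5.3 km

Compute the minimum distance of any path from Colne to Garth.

Running Dijkstra from Colne:
Colne: 0
Dunly: 3.6  (via Colne)
Jorvik: 4.9  (via Dunly)
Tarn: 5.7  (via Dunly)
Hale: 6.4  (via Jorvik)
Neston: 6.5  (via Dunly)
Brook: 7.1  (via Colne)
Garth: 8.6  (via Jorvik)
Shortest route: Colne–Dunly–Jorvik–Garth = 8.6 km.

8.6 km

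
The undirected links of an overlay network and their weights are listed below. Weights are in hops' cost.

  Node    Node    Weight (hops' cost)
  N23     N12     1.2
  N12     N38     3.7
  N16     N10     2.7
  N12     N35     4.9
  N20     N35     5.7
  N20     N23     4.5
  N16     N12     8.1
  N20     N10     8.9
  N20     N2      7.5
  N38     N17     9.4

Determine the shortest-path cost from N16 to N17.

Enumerating some paths:
N16 → N12 → N38 → N17: 8.1+3.7+9.4 = 21.2
N16 → N10 → N20 → N35 → N12 → N38 → N17: 2.7+8.9+5.7+4.9+3.7+9.4 = 35.3
N16 → N10 → N20 → N23 → N12 → N38 → N17: 2.7+8.9+4.5+1.2+3.7+9.4 = 30.4
Cheapest is N16 → N12 → N38 → N17 at 21.2 hops' cost.

21.2 hops' cost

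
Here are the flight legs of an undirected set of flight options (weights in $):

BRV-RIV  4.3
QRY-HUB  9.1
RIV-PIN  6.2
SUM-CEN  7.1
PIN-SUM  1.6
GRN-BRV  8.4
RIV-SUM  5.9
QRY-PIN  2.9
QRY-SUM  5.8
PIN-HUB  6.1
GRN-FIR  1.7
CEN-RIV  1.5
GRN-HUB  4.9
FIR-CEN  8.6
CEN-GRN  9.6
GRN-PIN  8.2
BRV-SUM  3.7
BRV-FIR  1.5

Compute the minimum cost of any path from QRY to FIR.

$9.7

Settle nodes by increasing distance from QRY:
QRY: 0
PIN: 2.9  (via QRY)
SUM: 4.5  (via PIN)
BRV: 8.2  (via SUM)
HUB: 9  (via PIN)
RIV: 9.1  (via PIN)
FIR: 9.7  (via BRV)
Shortest route: QRY → PIN → SUM → BRV → FIR = $9.7.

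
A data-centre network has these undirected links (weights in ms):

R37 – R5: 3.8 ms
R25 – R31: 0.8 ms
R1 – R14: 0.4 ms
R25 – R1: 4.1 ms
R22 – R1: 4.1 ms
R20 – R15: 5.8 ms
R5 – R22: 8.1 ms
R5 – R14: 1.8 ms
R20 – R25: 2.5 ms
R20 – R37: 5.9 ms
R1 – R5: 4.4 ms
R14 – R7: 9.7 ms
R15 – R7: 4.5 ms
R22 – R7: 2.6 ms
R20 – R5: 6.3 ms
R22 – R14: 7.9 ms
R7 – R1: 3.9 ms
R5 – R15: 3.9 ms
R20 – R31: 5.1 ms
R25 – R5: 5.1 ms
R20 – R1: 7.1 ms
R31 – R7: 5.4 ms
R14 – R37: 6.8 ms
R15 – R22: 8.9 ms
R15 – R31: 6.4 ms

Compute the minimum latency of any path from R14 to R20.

7 ms

Shortest distances from R14:
R14: 0
R1: 0.4  (via R14)
R5: 1.8  (via R14)
R7: 4.3  (via R1)
R22: 4.5  (via R1)
R25: 4.5  (via R1)
R31: 5.3  (via R25)
R37: 5.6  (via R5)
R15: 5.7  (via R5)
R20: 7  (via R25)
Shortest route: R14–R1–R25–R20 = 7 ms.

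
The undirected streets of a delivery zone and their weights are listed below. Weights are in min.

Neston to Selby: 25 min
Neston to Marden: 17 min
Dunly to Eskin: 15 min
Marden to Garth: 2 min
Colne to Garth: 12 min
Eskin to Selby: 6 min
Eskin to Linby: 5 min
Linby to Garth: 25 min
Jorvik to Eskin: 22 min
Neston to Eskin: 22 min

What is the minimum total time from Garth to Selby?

36 min

Running Dijkstra from Garth:
Garth: 0
Marden: 2  (via Garth)
Colne: 12  (via Garth)
Neston: 19  (via Marden)
Linby: 25  (via Garth)
Eskin: 30  (via Linby)
Selby: 36  (via Eskin)
Shortest route: Garth–Linby–Eskin–Selby = 36 min.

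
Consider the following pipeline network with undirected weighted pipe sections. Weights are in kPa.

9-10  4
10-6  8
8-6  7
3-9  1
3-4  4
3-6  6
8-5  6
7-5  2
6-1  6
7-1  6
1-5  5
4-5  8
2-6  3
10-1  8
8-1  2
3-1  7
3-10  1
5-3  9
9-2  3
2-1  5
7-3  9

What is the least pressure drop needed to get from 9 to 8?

10 kPa

Running Dijkstra from 9:
9: 0
3: 1  (via 9)
10: 2  (via 3)
2: 3  (via 9)
4: 5  (via 3)
6: 6  (via 2)
1: 8  (via 3)
5: 10  (via 3)
7: 10  (via 3)
8: 10  (via 1)
Shortest route: 9–3–1–8 = 10 kPa.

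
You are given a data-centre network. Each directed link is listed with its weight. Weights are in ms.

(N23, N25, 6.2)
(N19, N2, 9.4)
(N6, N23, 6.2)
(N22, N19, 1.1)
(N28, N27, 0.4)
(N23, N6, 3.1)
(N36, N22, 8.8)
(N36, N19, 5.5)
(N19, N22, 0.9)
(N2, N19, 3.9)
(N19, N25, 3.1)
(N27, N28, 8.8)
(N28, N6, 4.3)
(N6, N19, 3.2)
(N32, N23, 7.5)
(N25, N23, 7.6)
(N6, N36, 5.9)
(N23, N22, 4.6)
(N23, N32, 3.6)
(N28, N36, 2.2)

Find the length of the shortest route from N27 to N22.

17.2 ms

Compare a few routes:
N27–N28–N6–N19–N22: 8.8+4.3+3.2+0.9 = 17.2
N27–N28–N36–N19–N22: 8.8+2.2+5.5+0.9 = 17.4
The minimum is 17.2 ms via N27–N28–N6–N19–N22.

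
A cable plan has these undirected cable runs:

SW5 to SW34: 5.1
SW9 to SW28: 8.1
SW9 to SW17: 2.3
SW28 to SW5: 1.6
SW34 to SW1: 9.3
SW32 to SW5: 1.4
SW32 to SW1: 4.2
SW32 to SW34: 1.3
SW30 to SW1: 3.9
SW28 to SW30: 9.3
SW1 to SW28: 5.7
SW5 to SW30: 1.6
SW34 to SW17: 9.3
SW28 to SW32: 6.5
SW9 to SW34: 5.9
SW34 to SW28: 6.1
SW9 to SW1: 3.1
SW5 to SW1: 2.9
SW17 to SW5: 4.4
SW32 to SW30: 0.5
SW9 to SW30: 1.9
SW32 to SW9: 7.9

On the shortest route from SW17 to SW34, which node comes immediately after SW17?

Compare a few routes:
SW17 - SW5 - SW32 - SW34: 4.4+1.4+1.3 = 7.1
SW17 - SW9 - SW30 - SW32 - SW34: 2.3+1.9+0.5+1.3 = 6
Cheapest is SW17 - SW9 - SW30 - SW32 - SW34 at 6.
So from SW17 the first move is to SW9.

SW9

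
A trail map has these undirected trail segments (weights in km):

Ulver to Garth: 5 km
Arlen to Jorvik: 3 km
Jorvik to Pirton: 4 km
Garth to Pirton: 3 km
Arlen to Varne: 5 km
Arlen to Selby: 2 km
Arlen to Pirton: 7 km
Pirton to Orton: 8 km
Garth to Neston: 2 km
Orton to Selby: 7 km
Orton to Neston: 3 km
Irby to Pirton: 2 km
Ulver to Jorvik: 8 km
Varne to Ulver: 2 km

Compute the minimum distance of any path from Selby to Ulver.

Running Dijkstra from Selby:
Selby: 0
Arlen: 2  (via Selby)
Jorvik: 5  (via Arlen)
Orton: 7  (via Selby)
Varne: 7  (via Arlen)
Pirton: 9  (via Arlen)
Ulver: 9  (via Varne)
Shortest route: Selby–Arlen–Varne–Ulver = 9 km.

9 km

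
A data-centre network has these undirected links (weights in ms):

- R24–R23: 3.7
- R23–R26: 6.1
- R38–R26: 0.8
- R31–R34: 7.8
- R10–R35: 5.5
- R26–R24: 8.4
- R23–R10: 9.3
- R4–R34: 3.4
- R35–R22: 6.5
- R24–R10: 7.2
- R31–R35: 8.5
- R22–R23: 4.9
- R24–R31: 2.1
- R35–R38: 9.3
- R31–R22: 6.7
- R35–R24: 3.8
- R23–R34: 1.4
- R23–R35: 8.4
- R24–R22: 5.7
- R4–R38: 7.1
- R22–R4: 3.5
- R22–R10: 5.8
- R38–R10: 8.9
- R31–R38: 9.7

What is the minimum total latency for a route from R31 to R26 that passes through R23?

11.9 ms

Shortest R31→R23: R31–R24–R23 = 5.8
Shortest R23→R26: R23–R26 = 6.1
Total via R23: 5.8 + 6.1 = 11.9 ms.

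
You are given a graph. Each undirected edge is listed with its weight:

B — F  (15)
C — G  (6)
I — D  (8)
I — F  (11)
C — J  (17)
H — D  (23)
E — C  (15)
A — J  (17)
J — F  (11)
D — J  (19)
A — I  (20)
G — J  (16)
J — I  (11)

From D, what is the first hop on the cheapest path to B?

I

Candidate routes:
D → I → F → B: 8+11+15 = 34
D → I → J → F → B: 8+11+11+15 = 45
D → J → F → B: 19+11+15 = 45
Cheapest is D → I → F → B at 34.
So from D the first move is to I.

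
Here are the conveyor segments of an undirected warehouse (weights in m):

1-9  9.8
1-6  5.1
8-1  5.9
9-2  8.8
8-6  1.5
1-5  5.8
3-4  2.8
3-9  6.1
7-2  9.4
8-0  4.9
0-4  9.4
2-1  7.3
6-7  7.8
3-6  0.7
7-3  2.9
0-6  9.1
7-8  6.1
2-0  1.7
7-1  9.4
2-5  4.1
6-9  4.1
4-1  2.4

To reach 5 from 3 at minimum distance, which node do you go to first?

Enumerating some paths:
3 → 6 → 1 → 5: 0.7+5.1+5.8 = 11.6
3 → 6 → 8 → 0 → 2 → 5: 0.7+1.5+4.9+1.7+4.1 = 12.9
3 → 4 → 1 → 5: 2.8+2.4+5.8 = 11
The minimum is 11 m via 3 → 4 → 1 → 5.
So from 3 the first move is to 4.

4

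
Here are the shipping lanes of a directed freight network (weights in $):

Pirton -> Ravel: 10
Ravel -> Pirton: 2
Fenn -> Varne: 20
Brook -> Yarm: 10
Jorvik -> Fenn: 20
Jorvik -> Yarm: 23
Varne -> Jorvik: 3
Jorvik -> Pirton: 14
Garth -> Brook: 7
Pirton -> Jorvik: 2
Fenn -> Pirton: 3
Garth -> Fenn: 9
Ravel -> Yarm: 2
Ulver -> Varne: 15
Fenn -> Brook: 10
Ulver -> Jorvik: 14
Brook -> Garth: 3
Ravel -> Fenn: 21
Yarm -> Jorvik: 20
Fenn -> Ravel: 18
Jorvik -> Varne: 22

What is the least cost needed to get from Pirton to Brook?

$32

Running Dijkstra from Pirton:
Pirton: 0
Jorvik: 2  (via Pirton)
Ravel: 10  (via Pirton)
Yarm: 12  (via Ravel)
Fenn: 22  (via Jorvik)
Varne: 24  (via Jorvik)
Brook: 32  (via Fenn)
Shortest route: Pirton → Jorvik → Fenn → Brook = $32.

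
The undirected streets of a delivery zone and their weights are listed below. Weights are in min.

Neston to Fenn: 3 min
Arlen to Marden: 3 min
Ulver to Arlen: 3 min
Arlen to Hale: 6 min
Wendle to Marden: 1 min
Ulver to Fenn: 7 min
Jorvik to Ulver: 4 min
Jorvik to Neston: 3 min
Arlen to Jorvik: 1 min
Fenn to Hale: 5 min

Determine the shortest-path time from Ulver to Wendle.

Candidate routes:
Ulver - Arlen - Marden - Wendle: 3+3+1 = 7
Ulver - Jorvik - Arlen - Marden - Wendle: 4+1+3+1 = 9
Cheapest is Ulver - Arlen - Marden - Wendle at 7 min.

7 min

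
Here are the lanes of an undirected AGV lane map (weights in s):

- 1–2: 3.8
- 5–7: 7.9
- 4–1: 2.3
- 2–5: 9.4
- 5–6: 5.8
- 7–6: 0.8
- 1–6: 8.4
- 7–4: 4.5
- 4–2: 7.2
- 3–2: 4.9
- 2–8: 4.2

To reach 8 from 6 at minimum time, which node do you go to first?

Compare a few routes:
6–7–4–1–2–8: 0.8+4.5+2.3+3.8+4.2 = 15.6
6–1–2–8: 8.4+3.8+4.2 = 16.4
6–5–2–8: 5.8+9.4+4.2 = 19.4
6–7–4–2–8: 0.8+4.5+7.2+4.2 = 16.7
The minimum is 15.6 s via 6–7–4–1–2–8.
So from 6 the first move is to 7.

7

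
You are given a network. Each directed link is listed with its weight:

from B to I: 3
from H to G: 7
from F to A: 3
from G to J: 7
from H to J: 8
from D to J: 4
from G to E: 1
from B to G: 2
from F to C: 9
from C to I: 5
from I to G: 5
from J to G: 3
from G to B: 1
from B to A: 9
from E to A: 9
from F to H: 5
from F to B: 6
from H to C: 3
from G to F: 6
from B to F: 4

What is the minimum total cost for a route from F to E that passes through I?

15

Best F to I: F → B → I costing 9
Best I to E: I → G → E costing 6
Total via I: 9 + 6 = 15.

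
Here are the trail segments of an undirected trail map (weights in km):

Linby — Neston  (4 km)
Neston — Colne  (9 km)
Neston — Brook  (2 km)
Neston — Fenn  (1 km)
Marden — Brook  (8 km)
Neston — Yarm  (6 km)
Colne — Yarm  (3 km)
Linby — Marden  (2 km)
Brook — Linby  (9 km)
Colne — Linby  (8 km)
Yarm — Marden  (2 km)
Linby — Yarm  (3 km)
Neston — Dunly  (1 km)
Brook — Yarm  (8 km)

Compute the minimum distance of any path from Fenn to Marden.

7 km

Shortest distances from Fenn:
Fenn: 0
Neston: 1  (via Fenn)
Dunly: 2  (via Neston)
Brook: 3  (via Neston)
Linby: 5  (via Neston)
Marden: 7  (via Linby)
Shortest route: Fenn → Neston → Linby → Marden = 7 km.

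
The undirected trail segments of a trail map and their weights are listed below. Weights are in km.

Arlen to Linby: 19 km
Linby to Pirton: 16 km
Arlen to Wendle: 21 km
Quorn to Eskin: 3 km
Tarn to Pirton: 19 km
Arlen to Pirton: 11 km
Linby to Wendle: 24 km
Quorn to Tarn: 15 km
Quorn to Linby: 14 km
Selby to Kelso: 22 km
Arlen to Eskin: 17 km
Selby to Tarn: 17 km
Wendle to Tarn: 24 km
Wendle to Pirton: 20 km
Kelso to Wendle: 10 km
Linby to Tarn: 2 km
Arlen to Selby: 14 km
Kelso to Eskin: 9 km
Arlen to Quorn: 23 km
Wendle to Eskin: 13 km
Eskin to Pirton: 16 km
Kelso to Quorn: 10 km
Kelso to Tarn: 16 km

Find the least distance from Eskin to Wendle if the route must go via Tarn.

Best Eskin to Tarn: Eskin–Quorn–Tarn costing 18
Shortest Tarn→Wendle: Tarn–Wendle = 24
Total via Tarn: 18 + 24 = 42 km.

42 km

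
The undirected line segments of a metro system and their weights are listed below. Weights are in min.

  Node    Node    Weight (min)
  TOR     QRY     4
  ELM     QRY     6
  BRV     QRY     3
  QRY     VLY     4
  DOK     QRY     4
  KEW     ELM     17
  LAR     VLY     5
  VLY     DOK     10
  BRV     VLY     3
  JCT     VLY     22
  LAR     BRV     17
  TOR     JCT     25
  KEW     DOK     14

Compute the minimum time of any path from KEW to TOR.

Enumerating some paths:
KEW - ELM - QRY - TOR: 17+6+4 = 27
KEW - DOK - QRY - TOR: 14+4+4 = 22
Cheapest is KEW - DOK - QRY - TOR at 22 min.

22 min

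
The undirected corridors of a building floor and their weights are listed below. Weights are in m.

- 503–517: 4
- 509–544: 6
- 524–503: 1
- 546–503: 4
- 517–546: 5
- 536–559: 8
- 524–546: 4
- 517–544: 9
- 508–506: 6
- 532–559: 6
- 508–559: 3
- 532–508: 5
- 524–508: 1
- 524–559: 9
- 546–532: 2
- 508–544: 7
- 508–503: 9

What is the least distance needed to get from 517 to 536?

Compare a few routes:
517–546–532–559–536: 5+2+6+8 = 21
517–546–524–508–559–536: 5+4+1+3+8 = 21
517–503–524–508–559–536: 4+1+1+3+8 = 17
517–546–503–524–508–559–536: 5+4+1+1+3+8 = 22
Cheapest is 517–503–524–508–559–536 at 17 m.

17 m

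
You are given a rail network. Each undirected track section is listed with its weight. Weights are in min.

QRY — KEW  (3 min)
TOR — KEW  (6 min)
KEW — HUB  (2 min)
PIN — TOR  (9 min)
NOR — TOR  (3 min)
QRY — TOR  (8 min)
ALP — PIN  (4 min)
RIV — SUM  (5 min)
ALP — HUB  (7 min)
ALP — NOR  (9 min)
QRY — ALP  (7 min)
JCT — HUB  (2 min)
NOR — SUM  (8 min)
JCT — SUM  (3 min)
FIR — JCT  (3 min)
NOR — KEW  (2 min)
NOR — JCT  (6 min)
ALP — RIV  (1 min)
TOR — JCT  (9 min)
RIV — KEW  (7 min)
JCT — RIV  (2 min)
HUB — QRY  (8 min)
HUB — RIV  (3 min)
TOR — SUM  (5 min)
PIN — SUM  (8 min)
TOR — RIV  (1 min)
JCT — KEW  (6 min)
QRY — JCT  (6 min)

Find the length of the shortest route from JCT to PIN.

Enumerating some paths:
JCT–HUB–RIV–ALP–PIN: 2+3+1+4 = 10
JCT–SUM–PIN: 3+8 = 11
JCT–RIV–ALP–PIN: 2+1+4 = 7
JCT–RIV–TOR–PIN: 2+1+9 = 12
The minimum is 7 min via JCT–RIV–ALP–PIN.

7 min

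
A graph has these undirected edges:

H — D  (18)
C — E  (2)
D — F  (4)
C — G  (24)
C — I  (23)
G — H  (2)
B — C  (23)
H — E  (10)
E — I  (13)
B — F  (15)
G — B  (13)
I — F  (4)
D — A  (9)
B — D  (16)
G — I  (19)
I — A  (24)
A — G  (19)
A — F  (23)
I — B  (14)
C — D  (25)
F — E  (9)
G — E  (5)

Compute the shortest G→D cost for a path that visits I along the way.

Best G to I: G–E–I costing 18
Shortest I→D: I–F–D = 8
Total via I: 18 + 8 = 26.

26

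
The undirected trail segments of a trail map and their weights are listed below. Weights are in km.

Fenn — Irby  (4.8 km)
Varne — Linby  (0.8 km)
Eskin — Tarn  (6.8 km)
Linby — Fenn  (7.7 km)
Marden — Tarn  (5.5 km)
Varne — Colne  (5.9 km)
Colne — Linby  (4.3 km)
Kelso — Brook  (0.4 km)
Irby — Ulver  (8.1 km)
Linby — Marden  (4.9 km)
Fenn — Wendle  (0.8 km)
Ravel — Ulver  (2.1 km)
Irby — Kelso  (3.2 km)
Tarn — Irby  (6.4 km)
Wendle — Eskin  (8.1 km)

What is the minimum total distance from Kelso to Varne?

Candidate routes:
Kelso → Irby → Fenn → Linby → Colne → Varne: 3.2+4.8+7.7+4.3+5.9 = 25.9
Kelso → Irby → Fenn → Linby → Varne: 3.2+4.8+7.7+0.8 = 16.5
Kelso → Irby → Tarn → Marden → Linby → Varne: 3.2+6.4+5.5+4.9+0.8 = 20.8
Cheapest is Kelso → Irby → Fenn → Linby → Varne at 16.5 km.

16.5 km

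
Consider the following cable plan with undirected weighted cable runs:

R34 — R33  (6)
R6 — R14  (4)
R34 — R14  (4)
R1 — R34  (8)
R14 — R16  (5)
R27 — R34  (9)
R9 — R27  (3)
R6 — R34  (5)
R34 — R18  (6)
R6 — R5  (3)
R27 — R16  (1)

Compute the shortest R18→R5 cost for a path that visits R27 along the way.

Best R18 to R27: R18–R34–R27 costing 15
Shortest R27→R5: R27–R16–R14–R6–R5 = 13
Total via R27: 15 + 13 = 28.

28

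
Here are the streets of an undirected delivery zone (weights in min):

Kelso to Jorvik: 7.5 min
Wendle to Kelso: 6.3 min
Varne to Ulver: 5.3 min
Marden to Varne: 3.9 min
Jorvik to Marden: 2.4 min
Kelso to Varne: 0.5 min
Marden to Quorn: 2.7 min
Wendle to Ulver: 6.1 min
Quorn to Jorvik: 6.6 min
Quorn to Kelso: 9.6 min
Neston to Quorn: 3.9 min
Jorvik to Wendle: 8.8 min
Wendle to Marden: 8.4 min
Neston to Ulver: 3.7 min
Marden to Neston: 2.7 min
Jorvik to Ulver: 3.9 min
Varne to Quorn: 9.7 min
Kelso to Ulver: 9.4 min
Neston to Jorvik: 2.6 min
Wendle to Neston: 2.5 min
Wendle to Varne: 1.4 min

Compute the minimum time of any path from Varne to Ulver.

5.3 min

Shortest distances from Varne:
Varne: 0
Kelso: 0.5  (via Varne)
Wendle: 1.4  (via Varne)
Neston: 3.9  (via Wendle)
Marden: 3.9  (via Varne)
Ulver: 5.3  (via Varne)
Shortest route: Varne–Ulver = 5.3 min.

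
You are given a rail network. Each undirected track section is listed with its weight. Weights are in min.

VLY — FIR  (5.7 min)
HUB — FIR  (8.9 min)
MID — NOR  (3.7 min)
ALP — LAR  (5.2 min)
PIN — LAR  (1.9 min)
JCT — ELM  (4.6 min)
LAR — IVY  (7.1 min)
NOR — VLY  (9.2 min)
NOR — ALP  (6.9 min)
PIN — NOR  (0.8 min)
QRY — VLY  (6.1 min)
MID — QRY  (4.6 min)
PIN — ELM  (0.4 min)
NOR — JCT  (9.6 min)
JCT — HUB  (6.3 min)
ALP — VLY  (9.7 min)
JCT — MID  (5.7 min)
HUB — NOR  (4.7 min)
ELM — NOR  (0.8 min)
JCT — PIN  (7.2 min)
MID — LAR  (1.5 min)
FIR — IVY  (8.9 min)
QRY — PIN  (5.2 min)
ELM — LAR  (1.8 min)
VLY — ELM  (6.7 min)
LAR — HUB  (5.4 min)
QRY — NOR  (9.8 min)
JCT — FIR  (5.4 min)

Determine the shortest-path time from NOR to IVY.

9.7 min

Enumerating some paths:
NOR–ELM–LAR–IVY: 0.8+1.8+7.1 = 9.7
NOR–PIN–LAR–IVY: 0.8+1.9+7.1 = 9.8
The minimum is 9.7 min via NOR–ELM–LAR–IVY.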